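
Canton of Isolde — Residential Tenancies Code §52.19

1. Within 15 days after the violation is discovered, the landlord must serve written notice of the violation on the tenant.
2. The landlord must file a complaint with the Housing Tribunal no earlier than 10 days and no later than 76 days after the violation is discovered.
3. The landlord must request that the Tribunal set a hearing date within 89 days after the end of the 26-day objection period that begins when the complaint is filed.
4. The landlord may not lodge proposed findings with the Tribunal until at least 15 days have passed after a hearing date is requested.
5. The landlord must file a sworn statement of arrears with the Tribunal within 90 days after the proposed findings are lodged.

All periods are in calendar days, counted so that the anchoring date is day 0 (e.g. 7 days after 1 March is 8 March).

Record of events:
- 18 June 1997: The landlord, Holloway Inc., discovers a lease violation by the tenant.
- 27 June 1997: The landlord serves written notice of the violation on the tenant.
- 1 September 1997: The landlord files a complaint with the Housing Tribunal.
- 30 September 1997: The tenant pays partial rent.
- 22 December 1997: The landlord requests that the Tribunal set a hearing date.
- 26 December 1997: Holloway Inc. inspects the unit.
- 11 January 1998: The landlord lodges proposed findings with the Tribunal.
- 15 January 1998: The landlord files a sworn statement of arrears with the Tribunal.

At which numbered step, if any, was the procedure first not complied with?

Step 1 — counting 15 days from 18 June 1997 (when the violation is discovered) gives a deadline of 3 July 1997; 27 June 1997 is within that limit.
Step 2 — 10 and 76 days from 18 June 1997 (when the violation is discovered) are 28 June 1997 and 2 September 1997 respectively; 1 September 1997 falls inside that range.
Step 3 — counting 89 days from 27 September 1997 (end of the 26-day objection period, which began when the complaint is filed on 1 September 1997) gives a deadline of 25 December 1997; done 22 December 1997 — timely.
Step 4 — must wait 15 days from 22 December 1997 (when a hearing date is requested), so not before 6 January 1998; 11 January 1998 is on or after that date.
Step 5 — counting 90 days from 11 January 1998 (when the proposed findings are lodged) gives a deadline of 11 April 1998; 15 January 1998 is within that limit.

None — every step was satisfied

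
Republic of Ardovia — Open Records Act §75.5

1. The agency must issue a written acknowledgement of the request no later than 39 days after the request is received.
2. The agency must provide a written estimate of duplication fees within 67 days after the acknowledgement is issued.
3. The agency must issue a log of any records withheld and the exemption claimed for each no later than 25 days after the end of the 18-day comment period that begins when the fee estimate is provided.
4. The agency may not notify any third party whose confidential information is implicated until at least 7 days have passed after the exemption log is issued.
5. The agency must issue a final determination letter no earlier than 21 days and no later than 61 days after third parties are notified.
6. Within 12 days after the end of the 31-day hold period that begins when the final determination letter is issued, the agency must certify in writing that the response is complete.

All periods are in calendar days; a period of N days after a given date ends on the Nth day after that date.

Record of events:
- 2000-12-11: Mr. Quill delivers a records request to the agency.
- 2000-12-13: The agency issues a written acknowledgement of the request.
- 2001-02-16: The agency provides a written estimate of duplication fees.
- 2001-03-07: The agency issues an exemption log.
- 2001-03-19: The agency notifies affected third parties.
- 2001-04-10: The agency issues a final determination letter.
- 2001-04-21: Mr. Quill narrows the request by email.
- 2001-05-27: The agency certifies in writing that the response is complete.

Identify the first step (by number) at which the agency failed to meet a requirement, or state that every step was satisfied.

(1) due by 2000-12-11 + 39 days = 2001-01-19; done 2000-12-13 — timely.
(2) due by 2000-12-13 + 67 days = 2001-02-18; 2001-02-16 is within that limit.
(3) due by 2001-03-06 + 25 days = 2001-03-31; done 2001-03-07 — timely.
(4) permitted from 2001-03-07 + 7 days = 2001-03-14 onward; done 2001-03-19 — permitted.
(5) the permitted window runs from 2001-03-19 + 21 = 2001-04-09 to 2001-03-19 + 61 = 2001-05-19; 2001-04-10 falls inside that range.
(6) due by 2001-05-11 + 12 days = 2001-05-23; 2001-05-27 misses that deadline by 4 days.

Step 6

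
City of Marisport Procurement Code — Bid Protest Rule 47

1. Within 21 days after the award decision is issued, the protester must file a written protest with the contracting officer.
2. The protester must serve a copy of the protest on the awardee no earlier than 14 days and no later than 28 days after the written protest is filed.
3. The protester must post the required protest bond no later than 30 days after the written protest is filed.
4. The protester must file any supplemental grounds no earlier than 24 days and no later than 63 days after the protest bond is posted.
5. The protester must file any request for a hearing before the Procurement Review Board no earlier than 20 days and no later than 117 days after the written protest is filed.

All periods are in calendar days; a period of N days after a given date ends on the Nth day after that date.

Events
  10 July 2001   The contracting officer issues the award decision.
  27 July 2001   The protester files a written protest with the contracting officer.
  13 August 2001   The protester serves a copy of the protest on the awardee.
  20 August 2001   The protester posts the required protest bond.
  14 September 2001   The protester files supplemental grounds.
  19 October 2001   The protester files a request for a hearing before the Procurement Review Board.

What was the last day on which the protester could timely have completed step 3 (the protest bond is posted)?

26 August 2001

Step 3 runs from 27 July 2001, when the written protest is filed. 30 days after 27 July 2001 is 26 August 2001.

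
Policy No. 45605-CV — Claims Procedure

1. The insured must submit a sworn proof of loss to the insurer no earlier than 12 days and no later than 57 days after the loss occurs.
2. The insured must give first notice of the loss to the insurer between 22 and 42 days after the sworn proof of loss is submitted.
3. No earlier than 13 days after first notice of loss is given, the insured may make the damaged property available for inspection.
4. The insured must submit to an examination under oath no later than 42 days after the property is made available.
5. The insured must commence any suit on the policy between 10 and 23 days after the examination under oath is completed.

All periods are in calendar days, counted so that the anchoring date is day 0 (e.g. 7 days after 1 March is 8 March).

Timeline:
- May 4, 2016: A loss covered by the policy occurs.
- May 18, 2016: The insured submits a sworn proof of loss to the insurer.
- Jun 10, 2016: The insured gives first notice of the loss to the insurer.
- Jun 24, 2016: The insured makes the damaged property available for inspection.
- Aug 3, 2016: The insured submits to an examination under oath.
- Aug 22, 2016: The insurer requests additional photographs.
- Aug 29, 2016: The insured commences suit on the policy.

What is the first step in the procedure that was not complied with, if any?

Step 5

(1) the permitted window runs from May 4, 2016 + 12 = May 16, 2016 to May 4, 2016 + 57 = Jun 30, 2016; done May 18, 2016, which is between those dates.
(2) the permitted window runs from May 18, 2016 + 22 = Jun 9, 2016 to May 18, 2016 + 42 = Jun 29, 2016; done Jun 10, 2016, which is between those dates.
(3) permitted from Jun 10, 2016 + 13 days = Jun 23, 2016 onward; done Jun 24, 2016 — permitted.
(4) due by Jun 24, 2016 + 42 days = Aug 5, 2016; completed Aug 3, 2016, before the deadline.
(5) the permitted window runs from Aug 3, 2016 + 10 = Aug 13, 2016 to Aug 3, 2016 + 23 = Aug 26, 2016; done Aug 29, 2016 — 3 days after the window closed.
The analysis stops there.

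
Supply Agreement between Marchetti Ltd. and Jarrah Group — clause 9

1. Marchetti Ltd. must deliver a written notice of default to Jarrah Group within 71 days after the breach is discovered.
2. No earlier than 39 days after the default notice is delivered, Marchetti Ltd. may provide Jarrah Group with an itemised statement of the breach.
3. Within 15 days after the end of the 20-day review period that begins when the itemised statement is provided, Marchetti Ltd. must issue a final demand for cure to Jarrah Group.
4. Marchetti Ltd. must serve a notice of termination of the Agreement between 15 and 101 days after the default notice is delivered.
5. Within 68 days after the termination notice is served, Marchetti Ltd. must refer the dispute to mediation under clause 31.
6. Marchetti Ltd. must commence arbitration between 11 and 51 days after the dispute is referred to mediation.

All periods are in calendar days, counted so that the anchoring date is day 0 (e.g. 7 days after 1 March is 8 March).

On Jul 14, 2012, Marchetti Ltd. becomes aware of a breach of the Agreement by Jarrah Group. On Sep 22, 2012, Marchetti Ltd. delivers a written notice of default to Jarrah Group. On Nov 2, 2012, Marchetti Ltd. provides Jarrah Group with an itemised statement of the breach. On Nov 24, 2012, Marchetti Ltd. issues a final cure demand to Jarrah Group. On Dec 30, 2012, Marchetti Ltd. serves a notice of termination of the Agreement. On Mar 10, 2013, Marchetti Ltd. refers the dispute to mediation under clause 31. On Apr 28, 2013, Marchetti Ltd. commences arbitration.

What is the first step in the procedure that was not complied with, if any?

Step 1: 71 days after Jul 14, 2012 (when the breach is discovered) is Sep 23, 2012; Sep 22, 2012 is within that limit.
Step 2: the earliest permitted date is 39 days after Sep 22, 2012 (when the default notice is delivered), i.e. Oct 31, 2012; done Nov 2, 2012 — permitted.
Step 3: 15 days after Nov 22, 2012 (end of the 20-day review period, which began when the itemised statement is provided on Nov 2, 2012) is Dec 7, 2012; Nov 24, 2012 is within that limit.
Step 4: the window is 15–101 days after Sep 22, 2012 (when the default notice is delivered), so Oct 7, 2012 through Jan 1, 2013; done Dec 30, 2012 — within the window.
Step 5: 68 days after Dec 30, 2012 (when the termination notice is served) is Mar 8, 2013; not done until Mar 10, 2013, 2 days after the deadline.
Later steps need not be reached.

Step 5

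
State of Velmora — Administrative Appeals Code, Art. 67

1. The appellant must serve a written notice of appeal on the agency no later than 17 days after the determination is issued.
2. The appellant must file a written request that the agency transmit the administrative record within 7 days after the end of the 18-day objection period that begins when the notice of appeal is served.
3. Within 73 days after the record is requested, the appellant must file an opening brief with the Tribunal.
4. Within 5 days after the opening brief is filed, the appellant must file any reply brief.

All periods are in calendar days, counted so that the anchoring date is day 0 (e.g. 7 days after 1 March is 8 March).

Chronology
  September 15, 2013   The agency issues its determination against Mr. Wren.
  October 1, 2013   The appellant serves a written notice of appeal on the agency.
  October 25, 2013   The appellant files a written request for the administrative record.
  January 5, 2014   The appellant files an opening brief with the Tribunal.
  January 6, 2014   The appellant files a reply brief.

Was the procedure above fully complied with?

Step 1: 17 days after September 15, 2013 (when the determination is issued) is October 2, 2013; completed October 1, 2013, before the deadline.
Step 2: 7 days after October 19, 2013 (end of the 18-day objection period, which began when the notice of appeal is served on October 1, 2013) is October 26, 2013; completed October 25, 2013, before the deadline.
Step 3: 73 days after October 25, 2013 (when the record is requested) is January 6, 2014; done January 5, 2014 — timely.
Step 4: 5 days after January 5, 2014 (when the opening brief is filed) is January 10, 2014; done January 6, 2014 — timely.

Yes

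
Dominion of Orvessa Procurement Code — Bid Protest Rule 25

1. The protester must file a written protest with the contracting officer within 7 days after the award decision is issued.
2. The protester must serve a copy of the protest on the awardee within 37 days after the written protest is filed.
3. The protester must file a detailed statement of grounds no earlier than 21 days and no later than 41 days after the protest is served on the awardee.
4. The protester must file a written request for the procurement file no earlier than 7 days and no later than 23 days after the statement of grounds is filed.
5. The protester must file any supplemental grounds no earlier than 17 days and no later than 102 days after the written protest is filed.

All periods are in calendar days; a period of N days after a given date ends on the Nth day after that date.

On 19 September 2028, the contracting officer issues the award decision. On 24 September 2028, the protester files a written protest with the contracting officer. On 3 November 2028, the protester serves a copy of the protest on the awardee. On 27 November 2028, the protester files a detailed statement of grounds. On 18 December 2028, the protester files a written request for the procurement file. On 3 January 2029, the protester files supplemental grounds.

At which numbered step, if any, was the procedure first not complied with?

Step 2

Step 1: 7 days after 19 September 2028 (when the award decision is issued) is 26 September 2028; done 24 September 2028 — timely.
Step 2: 37 days after 24 September 2028 (when the written protest is filed) is 31 October 2028; done 3 November 2028 — 3 days late.
The procedure was therefore not followed at step 2.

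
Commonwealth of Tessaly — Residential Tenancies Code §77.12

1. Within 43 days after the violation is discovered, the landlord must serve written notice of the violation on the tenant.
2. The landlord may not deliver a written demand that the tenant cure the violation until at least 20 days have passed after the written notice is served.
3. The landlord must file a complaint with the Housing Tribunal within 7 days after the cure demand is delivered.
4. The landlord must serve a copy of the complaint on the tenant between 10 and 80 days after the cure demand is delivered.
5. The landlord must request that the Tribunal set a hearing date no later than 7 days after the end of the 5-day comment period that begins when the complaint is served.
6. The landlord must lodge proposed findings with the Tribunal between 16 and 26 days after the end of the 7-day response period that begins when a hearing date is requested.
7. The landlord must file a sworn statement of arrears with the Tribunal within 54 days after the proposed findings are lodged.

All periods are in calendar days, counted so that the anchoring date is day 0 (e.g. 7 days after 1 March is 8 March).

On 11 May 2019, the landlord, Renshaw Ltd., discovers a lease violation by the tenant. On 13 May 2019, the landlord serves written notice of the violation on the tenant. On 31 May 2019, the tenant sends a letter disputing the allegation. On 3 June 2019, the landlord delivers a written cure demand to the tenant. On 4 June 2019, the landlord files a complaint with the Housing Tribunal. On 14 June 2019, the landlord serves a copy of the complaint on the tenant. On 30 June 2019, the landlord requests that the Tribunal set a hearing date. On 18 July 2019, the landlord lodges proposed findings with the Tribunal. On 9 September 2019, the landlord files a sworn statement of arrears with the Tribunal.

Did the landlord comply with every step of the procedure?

Step 1: 43 days after 11 May 2019 (when the violation is discovered) is 23 June 2019; done 13 May 2019 — timely.
Step 2: the earliest permitted date is 20 days after 13 May 2019 (when the written notice is served), i.e. 2 June 2019; done 3 June 2019, after the minimum wait.
Step 3: 7 days after 3 June 2019 (when the cure demand is delivered) is 10 June 2019; done 4 June 2019 — timely.
Step 4: the window is 10–80 days after 3 June 2019 (when the cure demand is delivered), so 13 June 2019 through 22 August 2019; done 14 June 2019, which is between those dates.
Step 5: 7 days after 19 June 2019 (end of the 5-day comment period, which began when the complaint is served on 14 June 2019) is 26 June 2019; not done until 30 June 2019, 4 days after the deadline.

No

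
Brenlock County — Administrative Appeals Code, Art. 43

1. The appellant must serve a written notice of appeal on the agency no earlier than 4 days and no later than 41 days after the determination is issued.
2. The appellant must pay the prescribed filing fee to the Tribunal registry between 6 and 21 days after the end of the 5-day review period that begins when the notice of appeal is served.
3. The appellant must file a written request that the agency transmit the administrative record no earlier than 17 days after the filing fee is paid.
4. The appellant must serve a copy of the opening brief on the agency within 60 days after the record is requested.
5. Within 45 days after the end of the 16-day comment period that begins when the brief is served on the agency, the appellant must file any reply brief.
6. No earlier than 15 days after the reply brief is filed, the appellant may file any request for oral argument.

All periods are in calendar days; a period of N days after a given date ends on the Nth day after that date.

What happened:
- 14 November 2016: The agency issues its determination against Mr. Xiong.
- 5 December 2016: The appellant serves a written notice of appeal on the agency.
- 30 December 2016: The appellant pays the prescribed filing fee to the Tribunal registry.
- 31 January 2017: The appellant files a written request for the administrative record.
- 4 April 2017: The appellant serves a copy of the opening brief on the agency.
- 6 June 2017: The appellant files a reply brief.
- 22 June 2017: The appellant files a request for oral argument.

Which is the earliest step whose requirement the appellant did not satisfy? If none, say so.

(1) the permitted window runs from 14 November 2016 + 4 = 18 November 2016 to 14 November 2016 + 41 = 25 December 2016; done 5 December 2016 — within the window.
(2) the permitted window runs from 10 December 2016 + 6 = 16 December 2016 to 10 December 2016 + 21 = 31 December 2016; done 30 December 2016 — within the window.
(3) permitted from 30 December 2016 + 17 days = 16 January 2017 onward; done 31 January 2017 — permitted.
(4) due by 31 January 2017 + 60 days = 1 April 2017; not done until 4 April 2017, 3 days after the deadline.

Step 4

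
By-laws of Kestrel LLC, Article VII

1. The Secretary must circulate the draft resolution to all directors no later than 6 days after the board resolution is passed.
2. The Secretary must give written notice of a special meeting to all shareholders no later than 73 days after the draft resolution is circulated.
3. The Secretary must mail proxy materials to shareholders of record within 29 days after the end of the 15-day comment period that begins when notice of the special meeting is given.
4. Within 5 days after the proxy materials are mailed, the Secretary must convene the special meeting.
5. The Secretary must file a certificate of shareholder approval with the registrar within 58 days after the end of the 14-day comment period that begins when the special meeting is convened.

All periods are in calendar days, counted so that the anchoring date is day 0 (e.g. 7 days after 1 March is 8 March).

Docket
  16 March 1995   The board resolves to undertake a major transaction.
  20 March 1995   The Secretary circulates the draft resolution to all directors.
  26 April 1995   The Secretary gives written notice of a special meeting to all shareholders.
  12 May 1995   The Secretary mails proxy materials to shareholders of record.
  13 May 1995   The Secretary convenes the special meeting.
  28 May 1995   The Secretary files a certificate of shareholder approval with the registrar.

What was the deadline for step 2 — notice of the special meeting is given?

1 June 1995

Step 2 runs from 20 March 1995, when the draft resolution is circulated. 73 days after 20 March 1995 is 1 June 1995.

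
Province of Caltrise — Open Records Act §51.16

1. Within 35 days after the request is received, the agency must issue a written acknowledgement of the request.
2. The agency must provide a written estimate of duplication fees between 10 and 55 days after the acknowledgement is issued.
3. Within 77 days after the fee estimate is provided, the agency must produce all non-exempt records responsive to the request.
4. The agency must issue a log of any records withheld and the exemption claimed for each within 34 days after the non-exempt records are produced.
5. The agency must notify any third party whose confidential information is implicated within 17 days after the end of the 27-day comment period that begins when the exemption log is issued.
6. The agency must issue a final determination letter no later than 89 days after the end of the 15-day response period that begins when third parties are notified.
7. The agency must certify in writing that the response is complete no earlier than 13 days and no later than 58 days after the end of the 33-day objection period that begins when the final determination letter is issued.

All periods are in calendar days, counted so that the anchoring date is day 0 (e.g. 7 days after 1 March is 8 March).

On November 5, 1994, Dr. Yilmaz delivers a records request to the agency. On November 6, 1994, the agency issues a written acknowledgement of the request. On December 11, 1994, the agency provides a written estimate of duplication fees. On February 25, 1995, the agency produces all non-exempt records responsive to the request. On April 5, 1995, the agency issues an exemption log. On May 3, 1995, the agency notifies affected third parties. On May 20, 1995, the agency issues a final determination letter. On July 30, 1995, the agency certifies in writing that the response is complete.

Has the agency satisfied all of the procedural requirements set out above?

No

Step 1: 35 days after November 5, 1994 (when the request is received) is December 10, 1994; done November 6, 1994 — timely.
Step 2: the window is 10–55 days after November 6, 1994 (when the acknowledgement is issued), so November 16, 1994 through December 31, 1994; December 11, 1994 falls inside that range.
Step 3: 77 days after December 11, 1994 (when the fee estimate is provided) is February 26, 1995; February 25, 1995 is within that limit.
Step 4: 34 days after February 25, 1995 (when the non-exempt records are produced) is March 31, 1995; April 5, 1995 misses that deadline by 5 days.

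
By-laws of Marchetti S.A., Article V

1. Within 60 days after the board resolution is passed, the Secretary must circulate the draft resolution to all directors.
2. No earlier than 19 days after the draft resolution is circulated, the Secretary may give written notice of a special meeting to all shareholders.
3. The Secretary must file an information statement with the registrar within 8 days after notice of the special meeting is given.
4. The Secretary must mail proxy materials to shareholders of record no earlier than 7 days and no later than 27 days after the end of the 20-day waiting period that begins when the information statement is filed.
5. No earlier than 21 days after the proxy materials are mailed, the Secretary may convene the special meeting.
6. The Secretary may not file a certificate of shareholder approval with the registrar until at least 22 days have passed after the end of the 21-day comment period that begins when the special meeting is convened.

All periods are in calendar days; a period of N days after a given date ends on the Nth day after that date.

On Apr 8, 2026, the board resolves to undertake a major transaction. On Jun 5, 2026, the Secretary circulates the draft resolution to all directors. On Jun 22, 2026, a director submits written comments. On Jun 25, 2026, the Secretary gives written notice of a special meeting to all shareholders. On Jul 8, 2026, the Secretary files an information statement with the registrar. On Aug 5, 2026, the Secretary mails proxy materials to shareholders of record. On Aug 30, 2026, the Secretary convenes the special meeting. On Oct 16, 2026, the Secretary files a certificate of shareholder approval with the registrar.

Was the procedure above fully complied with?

No

(1) due by Apr 8, 2026 + 60 days = Jun 7, 2026; completed Jun 5, 2026, before the deadline.
(2) permitted from Jun 5, 2026 + 19 days = Jun 24, 2026 onward; done Jun 25, 2026, after the minimum wait.
(3) due by Jun 25, 2026 + 8 days = Jul 3, 2026; done Jul 8, 2026 — 5 days late.
The procedure was therefore not followed at step 3.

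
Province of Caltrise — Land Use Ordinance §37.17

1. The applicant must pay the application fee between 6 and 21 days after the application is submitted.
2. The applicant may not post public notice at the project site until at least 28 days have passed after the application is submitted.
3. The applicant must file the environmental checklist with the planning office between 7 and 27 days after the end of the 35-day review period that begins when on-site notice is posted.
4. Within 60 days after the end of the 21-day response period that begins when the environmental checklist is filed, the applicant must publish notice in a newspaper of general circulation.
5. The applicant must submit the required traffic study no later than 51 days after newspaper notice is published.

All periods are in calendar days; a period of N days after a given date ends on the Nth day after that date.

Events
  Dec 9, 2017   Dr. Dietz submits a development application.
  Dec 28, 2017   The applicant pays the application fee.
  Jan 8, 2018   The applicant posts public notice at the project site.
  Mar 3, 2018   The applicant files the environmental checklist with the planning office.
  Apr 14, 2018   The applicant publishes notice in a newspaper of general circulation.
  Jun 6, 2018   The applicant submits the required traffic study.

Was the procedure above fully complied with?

Step 1: the window is 6–21 days after Dec 9, 2017 (when the application is submitted), so Dec 15, 2017 through Dec 30, 2017; Dec 28, 2017 falls inside that range.
Step 2: the earliest permitted date is 28 days after Dec 9, 2017 (when the application is submitted), i.e. Jan 6, 2018; Jan 8, 2018 is on or after that date.
Step 3: the window is 7–27 days after Feb 12, 2018 (end of the 35-day review period, which began when on-site notice is posted on Jan 8, 2018), so Feb 19, 2018 through Mar 11, 2018; done Mar 3, 2018, which is between those dates.
Step 4: 60 days after Mar 24, 2018 (end of the 21-day response period, which began when the environmental checklist is filed on Mar 3, 2018) is May 23, 2018; completed Apr 14, 2018, before the deadline.
Step 5: 51 days after Apr 14, 2018 (when newspaper notice is published) is Jun 4, 2018; not done until Jun 6, 2018, 2 days after the deadline.
That is the first point of non-compliance.

No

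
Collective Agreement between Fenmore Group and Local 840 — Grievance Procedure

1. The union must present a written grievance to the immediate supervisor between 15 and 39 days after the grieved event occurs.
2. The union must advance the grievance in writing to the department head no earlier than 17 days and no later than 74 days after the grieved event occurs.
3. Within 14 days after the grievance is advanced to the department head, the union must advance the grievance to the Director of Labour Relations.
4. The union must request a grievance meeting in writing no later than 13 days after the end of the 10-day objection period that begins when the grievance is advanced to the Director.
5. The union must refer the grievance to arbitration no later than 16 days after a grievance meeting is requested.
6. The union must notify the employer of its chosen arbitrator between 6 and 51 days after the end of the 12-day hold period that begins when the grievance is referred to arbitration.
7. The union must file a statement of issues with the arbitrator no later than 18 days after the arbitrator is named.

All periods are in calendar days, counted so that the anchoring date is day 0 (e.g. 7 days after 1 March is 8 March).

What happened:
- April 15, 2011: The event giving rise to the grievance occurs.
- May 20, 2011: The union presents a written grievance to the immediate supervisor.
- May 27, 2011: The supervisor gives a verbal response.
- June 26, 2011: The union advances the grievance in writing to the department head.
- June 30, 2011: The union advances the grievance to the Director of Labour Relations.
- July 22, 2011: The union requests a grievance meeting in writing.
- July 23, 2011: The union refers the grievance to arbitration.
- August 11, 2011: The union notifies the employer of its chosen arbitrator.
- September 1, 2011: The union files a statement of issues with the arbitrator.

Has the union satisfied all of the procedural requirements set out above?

Step 1: the window is 15–39 days after April 15, 2011 (when the grieved event occurs), so April 30, 2011 through May 24, 2011; done May 20, 2011, which is between those dates.
Step 2: the window is 17–74 days after April 15, 2011 (when the grieved event occurs), so May 2, 2011 through June 28, 2011; done June 26, 2011, which is between those dates.
Step 3: 14 days after June 26, 2011 (when the grievance is advanced to the department head) is July 10, 2011; done June 30, 2011 — timely.
Step 4: 13 days after July 10, 2011 (end of the 10-day objection period, which began when the grievance is advanced to the Director on June 30, 2011) is July 23, 2011; July 22, 2011 is within that limit.
Step 5: 16 days after July 22, 2011 (when a grievance meeting is requested) is August 7, 2011; done July 23, 2011 — timely.
Step 6: the window is 6–51 days after August 4, 2011 (end of the 12-day hold period, which began when the grievance is referred to arbitration on July 23, 2011), so August 10, 2011 through September 24, 2011; August 11, 2011 falls inside that range.
Step 7: 18 days after August 11, 2011 (when the arbitrator is named) is August 29, 2011; not done until September 1, 2011, 3 days after the deadline.
The analysis stops there.

No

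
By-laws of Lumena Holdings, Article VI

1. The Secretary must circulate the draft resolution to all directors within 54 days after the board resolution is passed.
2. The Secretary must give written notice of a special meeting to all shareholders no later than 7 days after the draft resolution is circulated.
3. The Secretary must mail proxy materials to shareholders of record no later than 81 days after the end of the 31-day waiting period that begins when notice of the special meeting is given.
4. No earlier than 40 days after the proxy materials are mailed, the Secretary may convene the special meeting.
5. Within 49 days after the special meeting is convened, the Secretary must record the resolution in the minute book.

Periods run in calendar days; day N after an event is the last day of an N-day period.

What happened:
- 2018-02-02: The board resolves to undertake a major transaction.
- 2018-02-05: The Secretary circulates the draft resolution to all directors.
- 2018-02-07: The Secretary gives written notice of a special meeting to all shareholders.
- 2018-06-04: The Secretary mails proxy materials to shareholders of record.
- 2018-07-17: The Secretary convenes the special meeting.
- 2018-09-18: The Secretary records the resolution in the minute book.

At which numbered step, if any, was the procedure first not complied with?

Step 3

(1) due by 2018-02-02 + 54 days = 2018-03-28; 2018-02-05 is within that limit.
(2) due by 2018-02-05 + 7 days = 2018-02-12; completed 2018-02-07, before the deadline.
(3) due by 2018-03-10 + 81 days = 2018-05-30; 2018-06-04 misses that deadline by 5 days.
Later steps need not be reached.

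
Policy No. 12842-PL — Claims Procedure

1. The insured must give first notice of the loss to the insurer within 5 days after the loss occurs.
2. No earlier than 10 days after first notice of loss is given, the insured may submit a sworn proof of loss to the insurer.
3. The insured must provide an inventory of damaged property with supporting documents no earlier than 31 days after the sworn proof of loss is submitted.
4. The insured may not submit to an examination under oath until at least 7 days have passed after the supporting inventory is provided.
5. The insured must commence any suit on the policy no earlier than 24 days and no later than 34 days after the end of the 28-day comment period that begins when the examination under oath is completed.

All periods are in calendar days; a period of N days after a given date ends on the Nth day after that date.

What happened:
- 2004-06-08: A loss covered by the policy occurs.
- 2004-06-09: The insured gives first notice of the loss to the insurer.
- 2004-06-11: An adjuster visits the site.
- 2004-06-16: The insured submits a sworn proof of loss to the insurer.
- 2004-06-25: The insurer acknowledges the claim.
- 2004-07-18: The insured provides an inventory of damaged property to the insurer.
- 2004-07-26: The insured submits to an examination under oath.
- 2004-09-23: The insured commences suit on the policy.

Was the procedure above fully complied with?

(1) due by 2004-06-08 + 5 days = 2004-06-13; done 2004-06-09 — timely.
(2) permitted from 2004-06-09 + 10 days = 2004-06-19 onward; 2004-06-16 is 3 days before the earliest permitted date.

No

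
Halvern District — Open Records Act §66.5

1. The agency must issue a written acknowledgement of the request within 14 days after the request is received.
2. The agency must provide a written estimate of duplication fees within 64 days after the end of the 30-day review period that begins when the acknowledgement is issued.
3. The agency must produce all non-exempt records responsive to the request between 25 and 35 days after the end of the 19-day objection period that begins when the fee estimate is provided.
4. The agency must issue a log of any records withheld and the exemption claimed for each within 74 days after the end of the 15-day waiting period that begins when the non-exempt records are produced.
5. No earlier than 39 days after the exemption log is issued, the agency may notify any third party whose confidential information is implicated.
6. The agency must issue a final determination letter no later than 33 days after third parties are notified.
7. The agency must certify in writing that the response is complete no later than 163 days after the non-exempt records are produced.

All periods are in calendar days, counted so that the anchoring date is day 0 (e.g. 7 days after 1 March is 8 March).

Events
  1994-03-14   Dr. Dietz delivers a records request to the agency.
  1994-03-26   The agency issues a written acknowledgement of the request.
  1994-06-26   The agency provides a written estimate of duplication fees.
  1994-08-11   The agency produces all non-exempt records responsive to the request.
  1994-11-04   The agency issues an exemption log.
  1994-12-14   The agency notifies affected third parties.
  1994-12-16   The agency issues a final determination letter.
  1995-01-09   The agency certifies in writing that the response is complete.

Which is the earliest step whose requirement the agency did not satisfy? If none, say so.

Step 1 — counting 14 days from 1994-03-14 (when the request is received) gives a deadline of 1994-03-28; 1994-03-26 is within that limit.
Step 2 — counting 64 days from 1994-04-25 (end of the 30-day review period, which began when the acknowledgement is issued on 1994-03-26) gives a deadline of 1994-06-28; completed 1994-06-26, before the deadline.
Step 3 — 25 and 35 days from 1994-07-15 (end of the 19-day objection period, which began when the fee estimate is provided on 1994-06-26) are 1994-08-09 and 1994-08-19 respectively; done 1994-08-11 — within the window.
Step 4 — counting 74 days from 1994-08-26 (end of the 15-day waiting period, which began when the non-exempt records are produced on 1994-08-11) gives a deadline of 1994-11-08; done 1994-11-04 — timely.
Step 5 — must wait 39 days from 1994-11-04 (when the exemption log is issued), so not before 1994-12-13; done 1994-12-14, after the minimum wait.
Step 6 — counting 33 days from 1994-12-14 (when third parties are notified) gives a deadline of 1995-01-16; 1994-12-16 is within that limit.
Step 7 — counting 163 days from 1994-08-11 (when the non-exempt records are produced) gives a deadline of 1995-01-21; 1995-01-09 is within that limit.

None — every step was satisfied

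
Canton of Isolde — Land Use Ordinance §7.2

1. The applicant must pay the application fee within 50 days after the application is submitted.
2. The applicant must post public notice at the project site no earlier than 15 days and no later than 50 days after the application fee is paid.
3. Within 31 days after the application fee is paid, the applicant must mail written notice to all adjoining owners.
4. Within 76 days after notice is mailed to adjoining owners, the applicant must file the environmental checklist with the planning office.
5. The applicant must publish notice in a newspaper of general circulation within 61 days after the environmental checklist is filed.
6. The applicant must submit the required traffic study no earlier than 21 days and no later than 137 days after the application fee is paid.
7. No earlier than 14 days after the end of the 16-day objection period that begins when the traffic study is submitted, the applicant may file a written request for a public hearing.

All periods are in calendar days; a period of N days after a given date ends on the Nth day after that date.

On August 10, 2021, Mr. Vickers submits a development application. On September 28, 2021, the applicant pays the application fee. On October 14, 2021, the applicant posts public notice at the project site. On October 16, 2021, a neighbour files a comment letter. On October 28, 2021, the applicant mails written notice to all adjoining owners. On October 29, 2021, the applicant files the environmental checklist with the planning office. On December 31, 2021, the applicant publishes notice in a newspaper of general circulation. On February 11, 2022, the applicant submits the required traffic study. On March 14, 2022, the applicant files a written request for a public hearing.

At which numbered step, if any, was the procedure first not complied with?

Step 5

Step 1: 50 days after August 10, 2021 (when the application is submitted) is September 29, 2021; September 28, 2021 is within that limit.
Step 2: the window is 15–50 days after September 28, 2021 (when the application fee is paid), so October 13, 2021 through November 17, 2021; done October 14, 2021 — within the window.
Step 3: 31 days after September 28, 2021 (when the application fee is paid) is October 29, 2021; done October 28, 2021 — timely.
Step 4: 76 days after October 28, 2021 (when notice is mailed to adjoining owners) is January 12, 2022; done October 29, 2021 — timely.
Step 5: 61 days after October 29, 2021 (when the environmental checklist is filed) is December 29, 2021; not done until December 31, 2021, 2 days after the deadline.
The procedure was therefore not followed at step 5.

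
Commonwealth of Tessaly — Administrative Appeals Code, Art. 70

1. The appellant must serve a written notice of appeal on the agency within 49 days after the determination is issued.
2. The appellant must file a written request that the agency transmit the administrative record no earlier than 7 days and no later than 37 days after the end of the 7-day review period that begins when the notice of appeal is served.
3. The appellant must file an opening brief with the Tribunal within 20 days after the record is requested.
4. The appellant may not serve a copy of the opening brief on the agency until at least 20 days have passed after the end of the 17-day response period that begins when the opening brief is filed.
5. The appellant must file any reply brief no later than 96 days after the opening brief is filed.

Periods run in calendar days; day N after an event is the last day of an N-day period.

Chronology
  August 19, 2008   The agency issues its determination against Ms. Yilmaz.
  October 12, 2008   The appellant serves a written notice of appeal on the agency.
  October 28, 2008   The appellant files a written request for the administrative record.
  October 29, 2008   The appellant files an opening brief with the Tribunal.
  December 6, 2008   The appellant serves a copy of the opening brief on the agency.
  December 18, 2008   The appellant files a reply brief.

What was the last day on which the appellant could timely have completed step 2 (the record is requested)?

The notice of appeal is served on October 12, 2008; the 7-day review period therefore ends October 19, 2008, and step 2 runs from that date. The window is 7–37 days after October 19, 2008; it closes on November 25, 2008.

November 25, 2008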